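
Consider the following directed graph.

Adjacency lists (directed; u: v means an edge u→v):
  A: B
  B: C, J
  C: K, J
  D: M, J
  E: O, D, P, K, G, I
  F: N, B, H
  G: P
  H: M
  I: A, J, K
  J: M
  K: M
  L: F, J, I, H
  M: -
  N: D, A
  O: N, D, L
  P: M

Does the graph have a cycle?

No

DFS with white/gray/black marking, starting from G:
G gray
  P gray
    M gray
    M black
  P black
G black
A gray
  B gray
    C gray
      K gray
        K→M: M black — skip
      K black
      J gray
        J→M: M black — skip
      J black
    C black
    B→J: J black — skip
  B black
A black
D gray
  D→M: M black — skip
  D→J: J black — skip
D black
E gray
  O gray
    N gray
      N→D: D black — skip
      N→A: A black — skip
    N black
    O→D: D black — skip
    L gray
      F gray
        F→N: N black — skip
        F→B: B black — skip
        H gray
          H→M: M black — skip
        H black
      F black
      L→J: J black — skip
      I gray
        I→A: A black — skip
        I→J: J black — skip
        I→K: K black — skip
      I black
      L→H: H black — skip
    L black
  O black
  E→D: D black — skip
  E→P: P black — skip
  E→K: K black — skip
  E→G: G black — skip
  E→I: I black — skip
E black
Every edge goes to a white or black vertex — no back edge, so the graph is acyclic.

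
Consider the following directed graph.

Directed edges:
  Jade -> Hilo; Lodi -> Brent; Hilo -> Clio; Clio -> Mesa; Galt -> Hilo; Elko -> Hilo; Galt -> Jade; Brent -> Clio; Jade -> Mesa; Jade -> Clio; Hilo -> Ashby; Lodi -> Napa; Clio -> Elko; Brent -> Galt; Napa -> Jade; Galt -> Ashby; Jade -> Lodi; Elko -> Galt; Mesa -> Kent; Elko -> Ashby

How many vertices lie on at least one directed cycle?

8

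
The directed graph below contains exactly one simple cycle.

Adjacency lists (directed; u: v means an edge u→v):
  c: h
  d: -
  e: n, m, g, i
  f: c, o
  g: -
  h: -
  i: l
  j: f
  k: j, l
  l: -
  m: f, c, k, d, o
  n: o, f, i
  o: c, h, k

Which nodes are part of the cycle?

DFS with gray/black marking from k:
k gray
  j gray
    f gray
      c gray
        h gray
        h black
      c black
      o gray
        o→c: c black — skip
        o→h: h black — skip
        o→k: k is gray → back edge
Back edge closes the cycle k → j → f → o → k; its vertices are {f, j, k, o}.

f, j, k, o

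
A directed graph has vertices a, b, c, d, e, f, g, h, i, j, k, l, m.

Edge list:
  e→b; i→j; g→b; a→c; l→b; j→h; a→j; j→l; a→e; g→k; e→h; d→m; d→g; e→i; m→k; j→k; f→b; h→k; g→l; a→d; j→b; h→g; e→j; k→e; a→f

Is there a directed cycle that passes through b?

No

b lies on a cycle iff there is a path from b back to itself.
Exploring from b, it never reaches itself; equivalently, its strongly connected component is a singleton.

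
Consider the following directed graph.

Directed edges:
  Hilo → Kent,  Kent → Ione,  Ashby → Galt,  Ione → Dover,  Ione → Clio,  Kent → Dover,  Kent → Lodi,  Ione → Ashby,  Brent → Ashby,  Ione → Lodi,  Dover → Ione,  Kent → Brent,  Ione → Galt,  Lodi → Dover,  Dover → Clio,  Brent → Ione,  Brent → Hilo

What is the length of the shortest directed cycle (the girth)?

2

For each vertex v, BFS finds the shortest path from v back to v.
The shortest such closed walk is Ione → Dover → Ione, length 2.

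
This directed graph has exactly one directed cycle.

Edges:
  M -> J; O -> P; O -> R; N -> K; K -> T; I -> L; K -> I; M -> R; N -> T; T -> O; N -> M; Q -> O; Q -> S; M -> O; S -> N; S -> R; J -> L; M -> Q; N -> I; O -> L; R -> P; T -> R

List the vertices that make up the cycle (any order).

M, N, Q, S

DFS with gray/black marking from N:
N gray
  K gray
    I gray
      L gray
      L black
    I black
    T gray
      O gray
        O→L: L black — skip
        P gray
        P black
        R gray
          R→P: P black — skip
        R black
      O black
      T→R: R black — skip
    T black
  K black
  M gray
    M→O: O black — skip
    Q gray
      S gray
        S→R: R black — skip
        S→N: N is gray → back edge
Back edge closes the cycle N → M → Q → S → N; its vertices are {M, N, Q, S}.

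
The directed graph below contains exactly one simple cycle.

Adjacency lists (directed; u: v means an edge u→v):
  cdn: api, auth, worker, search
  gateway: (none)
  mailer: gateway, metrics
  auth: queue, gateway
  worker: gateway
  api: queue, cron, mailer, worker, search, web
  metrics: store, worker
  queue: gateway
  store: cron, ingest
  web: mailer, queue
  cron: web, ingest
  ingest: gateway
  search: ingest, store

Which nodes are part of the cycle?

web, cron, store, mailer, metrics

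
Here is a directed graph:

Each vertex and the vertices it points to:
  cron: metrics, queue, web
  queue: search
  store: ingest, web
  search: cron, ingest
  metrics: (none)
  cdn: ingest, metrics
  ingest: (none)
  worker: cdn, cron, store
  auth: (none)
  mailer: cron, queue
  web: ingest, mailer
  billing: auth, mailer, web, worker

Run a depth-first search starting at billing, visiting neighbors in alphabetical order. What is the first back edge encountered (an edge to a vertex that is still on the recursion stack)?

search→cron

DFS from billing (visiting neighbors in alphabetical order); mark gray on enter, black on exit:
billing gray
  auth gray
  auth black
  mailer gray
    cron gray
      metrics gray
      metrics black
      queue gray
        search gray
          search→cron: cron is gray → back edge
First back edge: search → cron.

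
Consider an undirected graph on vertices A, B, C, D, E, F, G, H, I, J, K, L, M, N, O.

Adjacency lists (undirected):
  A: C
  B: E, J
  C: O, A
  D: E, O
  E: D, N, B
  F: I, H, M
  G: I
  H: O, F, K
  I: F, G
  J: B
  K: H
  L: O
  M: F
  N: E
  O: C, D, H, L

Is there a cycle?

DFS, tracking each vertex's parent; an edge to a visited non-parent vertex closes a cycle.
Start from H:
visit H (parent –)
  visit O (parent H)
    visit C (parent O)
      C–O: parent, skip
      visit A (parent C)
        A–C: parent, skip
    visit D (parent O)
      visit E (parent D)
        E–D: parent, skip
        visit N (parent E)
          N–E: parent, skip
        visit B (parent E)
          B–E: parent, skip
          visit J (parent B)
            J–B: parent, skip
      D–O: parent, skip
    O–H: parent, skip
    visit L (parent O)
      L–O: parent, skip
  visit F (parent H)
    visit I (parent F)
      I–F: parent, skip
      visit G (parent I)
        G–I: parent, skip
    F–H: parent, skip
    visit M (parent F)
      M–F: parent, skip
  visit K (parent H)
    K–H: parent, skip
No non-parent visited neighbor found — the graph is a forest.

No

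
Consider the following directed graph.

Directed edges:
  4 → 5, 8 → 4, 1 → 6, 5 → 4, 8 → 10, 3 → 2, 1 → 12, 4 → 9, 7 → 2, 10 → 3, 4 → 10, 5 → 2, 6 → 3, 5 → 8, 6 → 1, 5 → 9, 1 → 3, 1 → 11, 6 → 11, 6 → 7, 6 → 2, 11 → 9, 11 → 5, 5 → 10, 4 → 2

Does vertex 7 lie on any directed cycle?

7 lies on a cycle iff there is a path from 7 back to itself.
Exploring from 7, it never reaches itself; equivalently, its strongly connected component is a singleton.

No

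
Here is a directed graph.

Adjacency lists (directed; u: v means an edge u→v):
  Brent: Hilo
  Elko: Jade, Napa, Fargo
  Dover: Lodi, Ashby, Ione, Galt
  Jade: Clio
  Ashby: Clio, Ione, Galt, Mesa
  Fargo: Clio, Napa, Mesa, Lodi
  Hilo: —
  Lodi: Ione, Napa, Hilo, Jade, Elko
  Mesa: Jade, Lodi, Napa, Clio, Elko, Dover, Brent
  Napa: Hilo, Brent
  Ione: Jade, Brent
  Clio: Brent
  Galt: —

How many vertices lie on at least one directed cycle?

A vertex is on a directed cycle iff it belongs to a strongly connected component of size ≥ 2 (or has a self-loop).
The vertices on cycles are {Elko, Lodi, Mesa, Ashby, Dover, Fargo} — 6 in total.

6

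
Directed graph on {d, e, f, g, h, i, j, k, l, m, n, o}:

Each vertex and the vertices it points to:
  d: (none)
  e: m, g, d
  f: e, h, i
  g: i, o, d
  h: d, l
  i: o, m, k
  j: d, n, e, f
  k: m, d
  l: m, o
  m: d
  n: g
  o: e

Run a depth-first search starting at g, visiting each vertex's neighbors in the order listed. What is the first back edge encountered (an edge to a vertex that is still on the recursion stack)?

e→g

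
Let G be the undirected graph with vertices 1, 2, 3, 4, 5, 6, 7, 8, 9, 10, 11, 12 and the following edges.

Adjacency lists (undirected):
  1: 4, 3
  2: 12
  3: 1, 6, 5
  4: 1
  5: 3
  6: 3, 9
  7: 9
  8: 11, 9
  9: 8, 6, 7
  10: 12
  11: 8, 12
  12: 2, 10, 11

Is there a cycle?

DFS, tracking each vertex's parent; an edge to a visited non-parent vertex closes a cycle.
Start from 4:
visit 4 (parent –)
  visit 1 (parent 4)
    1–4: parent, skip
    visit 3 (parent 1)
      3–1: parent, skip
      visit 6 (parent 3)
        6–3: parent, skip
        visit 9 (parent 6)
          visit 8 (parent 9)
            visit 11 (parent 8)
              11–8: parent, skip
              visit 12 (parent 11)
                visit 2 (parent 12)
                  2–12: parent, skip
                visit 10 (parent 12)
                  10–12: parent, skip
                12–11: parent, skip
            8–9: parent, skip
          9–6: parent, skip
          visit 7 (parent 9)
            7–9: parent, skip
      visit 5 (parent 3)
        5–3: parent, skip
No non-parent visited neighbor found — the graph is a forest.

No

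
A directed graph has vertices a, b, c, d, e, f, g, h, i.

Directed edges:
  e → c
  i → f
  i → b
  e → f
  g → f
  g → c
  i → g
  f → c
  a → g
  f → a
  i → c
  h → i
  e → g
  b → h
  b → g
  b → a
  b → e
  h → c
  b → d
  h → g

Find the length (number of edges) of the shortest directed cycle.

For each vertex v, BFS finds the shortest path from v back to v.
The shortest such closed walk is b → h → i → b, length 3.

3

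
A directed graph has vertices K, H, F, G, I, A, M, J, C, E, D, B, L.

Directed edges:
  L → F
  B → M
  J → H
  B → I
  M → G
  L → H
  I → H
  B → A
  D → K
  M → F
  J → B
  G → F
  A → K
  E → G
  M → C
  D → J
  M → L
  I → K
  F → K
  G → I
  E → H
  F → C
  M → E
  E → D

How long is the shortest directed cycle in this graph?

5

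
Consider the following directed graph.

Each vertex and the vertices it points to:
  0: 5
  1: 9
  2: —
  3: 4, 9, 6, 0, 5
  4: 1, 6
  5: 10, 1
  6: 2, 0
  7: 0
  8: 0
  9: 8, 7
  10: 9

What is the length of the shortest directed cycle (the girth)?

5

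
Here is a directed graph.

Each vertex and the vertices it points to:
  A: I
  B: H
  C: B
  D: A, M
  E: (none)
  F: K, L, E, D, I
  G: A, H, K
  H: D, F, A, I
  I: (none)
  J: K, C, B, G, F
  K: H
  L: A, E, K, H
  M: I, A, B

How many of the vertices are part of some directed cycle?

A vertex is on a directed cycle iff it belongs to a strongly connected component of size ≥ 2 (or has a self-loop).
The vertices on cycles are {B, D, F, H, K, L, M} — 7 in total.

7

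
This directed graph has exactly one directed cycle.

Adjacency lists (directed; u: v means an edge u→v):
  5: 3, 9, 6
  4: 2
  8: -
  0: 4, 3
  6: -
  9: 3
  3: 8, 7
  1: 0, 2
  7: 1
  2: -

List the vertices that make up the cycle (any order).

0, 1, 3, 7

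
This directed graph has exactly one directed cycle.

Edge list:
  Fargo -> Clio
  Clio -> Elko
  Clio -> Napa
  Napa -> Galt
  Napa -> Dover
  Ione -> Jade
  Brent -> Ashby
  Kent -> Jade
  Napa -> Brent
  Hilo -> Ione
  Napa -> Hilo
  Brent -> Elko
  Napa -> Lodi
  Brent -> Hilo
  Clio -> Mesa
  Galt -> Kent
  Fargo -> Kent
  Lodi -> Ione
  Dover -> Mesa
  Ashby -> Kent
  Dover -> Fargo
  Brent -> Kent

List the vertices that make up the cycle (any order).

Clio, Napa, Dover, Fargo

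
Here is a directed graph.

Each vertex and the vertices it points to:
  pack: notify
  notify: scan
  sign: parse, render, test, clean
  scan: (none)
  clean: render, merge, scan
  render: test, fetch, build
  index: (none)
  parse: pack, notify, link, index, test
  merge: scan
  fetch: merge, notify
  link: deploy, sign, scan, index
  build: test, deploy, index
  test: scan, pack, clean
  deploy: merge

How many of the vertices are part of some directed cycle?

7

A vertex is on a directed cycle iff it belongs to a strongly connected component of size ≥ 2 (or has a self-loop).
The vertices on cycles are {link, sign, test, build, clean, parse, render} — 7 in total.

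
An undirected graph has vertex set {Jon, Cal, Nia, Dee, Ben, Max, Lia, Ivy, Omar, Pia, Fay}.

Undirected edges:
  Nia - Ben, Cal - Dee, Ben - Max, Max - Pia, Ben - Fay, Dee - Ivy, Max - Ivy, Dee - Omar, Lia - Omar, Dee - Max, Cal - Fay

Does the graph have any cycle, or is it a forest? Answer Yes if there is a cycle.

Yes

DFS, tracking each vertex's parent; an edge to a visited non-parent vertex closes a cycle.
Start from Max:
visit Max (parent –)
  visit Pia (parent Max)
    Pia–Max: parent, skip
  visit Ivy (parent Max)
    Ivy–Max: parent, skip
    visit Dee (parent Ivy)
      visit Cal (parent Dee)
        visit Fay (parent Cal)
          visit Ben (parent Fay)
            Ben–Max: Max visited and ≠ parent → cycle
Cycle: Max – Ivy – Dee – Cal – Fay – Ben – Max.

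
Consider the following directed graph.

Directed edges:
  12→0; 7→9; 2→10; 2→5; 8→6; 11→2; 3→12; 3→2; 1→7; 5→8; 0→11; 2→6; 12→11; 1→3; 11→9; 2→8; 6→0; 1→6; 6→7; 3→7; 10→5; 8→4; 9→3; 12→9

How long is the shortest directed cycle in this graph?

3

For each vertex v, BFS finds the shortest path from v back to v.
The shortest such closed walk is 3 → 7 → 9 → 3, length 3.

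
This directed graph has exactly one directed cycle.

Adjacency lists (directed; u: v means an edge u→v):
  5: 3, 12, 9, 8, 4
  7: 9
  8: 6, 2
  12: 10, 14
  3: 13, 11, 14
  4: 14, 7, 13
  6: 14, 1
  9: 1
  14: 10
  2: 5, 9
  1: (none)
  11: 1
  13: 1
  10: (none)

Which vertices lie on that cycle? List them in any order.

DFS with gray/black marking from 5:
5 gray
  3 gray
    13 gray
      1 gray
      1 black
    13 black
    11 gray
      11→1: 1 black — skip
    11 black
    14 gray
      10 gray
      10 black
    14 black
  3 black
  12 gray
    12→10: 10 black — skip
    12→14: 14 black — skip
  12 black
  9 gray
    9→1: 1 black — skip
  9 black
  8 gray
    6 gray
      6→14: 14 black — skip
      6→1: 1 black — skip
    6 black
    2 gray
      2→5: 5 is gray → back edge
Back edge closes the cycle 5 → 8 → 2 → 5; its vertices are {2, 5, 8}.

2, 5, 8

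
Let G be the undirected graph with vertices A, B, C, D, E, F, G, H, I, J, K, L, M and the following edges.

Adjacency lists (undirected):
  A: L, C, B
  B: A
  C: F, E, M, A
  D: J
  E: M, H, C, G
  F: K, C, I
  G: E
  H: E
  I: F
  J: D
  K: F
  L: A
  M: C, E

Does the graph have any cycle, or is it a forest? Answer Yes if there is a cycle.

Yes

DFS, tracking each vertex's parent; an edge to a visited non-parent vertex closes a cycle.
Start from J:
visit J (parent –)
  visit D (parent J)
    D–J: parent, skip
visit A (parent –)
  visit L (parent A)
    L–A: parent, skip
  visit C (parent A)
    visit F (parent C)
      visit K (parent F)
        K–F: parent, skip
      F–C: parent, skip
      visit I (parent F)
        I–F: parent, skip
    visit E (parent C)
      visit M (parent E)
        M–C: C visited and ≠ parent → cycle
Cycle: C – E – M – C.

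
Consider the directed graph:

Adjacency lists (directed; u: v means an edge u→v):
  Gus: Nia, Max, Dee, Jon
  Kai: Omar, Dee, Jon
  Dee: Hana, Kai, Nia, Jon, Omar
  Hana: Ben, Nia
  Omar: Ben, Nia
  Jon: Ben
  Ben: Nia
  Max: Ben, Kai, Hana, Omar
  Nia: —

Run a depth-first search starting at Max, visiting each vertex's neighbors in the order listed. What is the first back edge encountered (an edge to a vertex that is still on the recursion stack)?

DFS from Max (visiting each vertex's neighbors in the order listed); mark gray on enter, black on exit:
Max gray
  Ben gray
    Nia gray
    Nia black
  Ben black
  Kai gray
    Omar gray
      Omar→Ben: Ben black — skip
      Omar→Nia: Nia black — skip
    Omar black
    Dee gray
      Hana gray
        Hana→Ben: Ben black — skip
        Hana→Nia: Nia black — skip
      Hana black
      Dee→Kai: Kai is gray → back edge
First back edge: Dee → Kai.

Dee→Kai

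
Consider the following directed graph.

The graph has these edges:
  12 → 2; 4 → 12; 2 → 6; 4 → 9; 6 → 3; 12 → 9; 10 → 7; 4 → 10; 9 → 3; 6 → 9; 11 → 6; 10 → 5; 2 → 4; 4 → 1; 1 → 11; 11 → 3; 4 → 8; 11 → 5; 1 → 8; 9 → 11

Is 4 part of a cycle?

4 is on a cycle iff 4 can reach itself via ≥1 edge.
4 → 12 → 2 → 4 — yes.

Yes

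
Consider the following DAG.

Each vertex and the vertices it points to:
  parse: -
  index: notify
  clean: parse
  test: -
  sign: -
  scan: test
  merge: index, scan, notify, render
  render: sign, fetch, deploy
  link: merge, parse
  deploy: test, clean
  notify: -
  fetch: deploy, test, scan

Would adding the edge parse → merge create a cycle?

Adding parse→merge creates a cycle iff merge can already reach parse.
Path from merge: merge → render → deploy → clean → parse.
So merge → … → parse → merge is a cycle.

Yes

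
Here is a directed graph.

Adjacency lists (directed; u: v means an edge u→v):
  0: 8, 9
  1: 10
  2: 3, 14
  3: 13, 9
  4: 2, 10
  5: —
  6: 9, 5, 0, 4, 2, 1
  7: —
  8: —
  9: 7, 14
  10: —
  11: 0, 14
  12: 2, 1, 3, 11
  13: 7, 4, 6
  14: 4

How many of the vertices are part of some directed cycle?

A vertex is on a directed cycle iff it belongs to a strongly connected component of size ≥ 2 (or has a self-loop).
The vertices on cycles are {0, 2, 3, 4, 6, 9, 13, 14} — 8 in total.

8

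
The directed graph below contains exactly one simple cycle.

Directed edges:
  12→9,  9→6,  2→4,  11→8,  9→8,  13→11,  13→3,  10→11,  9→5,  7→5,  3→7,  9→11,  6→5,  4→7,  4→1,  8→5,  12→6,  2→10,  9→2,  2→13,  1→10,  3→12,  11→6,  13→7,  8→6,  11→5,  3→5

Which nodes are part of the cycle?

2, 3, 9, 12, 13

DFS with gray/black marking from 2:
2 gray
  4 gray
    1 gray
      10 gray
        11 gray
          8 gray
            5 gray
            5 black
            6 gray
              6→5: 5 black — skip
            6 black
          8 black
          11→5: 5 black — skip
          11→6: 6 black — skip
        11 black
      10 black
    1 black
    7 gray
      7→5: 5 black — skip
    7 black
  4 black
  13 gray
    3 gray
      3→5: 5 black — skip
      12 gray
        9 gray
          9→5: 5 black — skip
          9→6: 6 black — skip
          9→8: 8 black — skip
          9→2: 2 is gray → back edge
Back edge closes the cycle 2 → 13 → 3 → 12 → 9 → 2; its vertices are {2, 3, 9, 12, 13}.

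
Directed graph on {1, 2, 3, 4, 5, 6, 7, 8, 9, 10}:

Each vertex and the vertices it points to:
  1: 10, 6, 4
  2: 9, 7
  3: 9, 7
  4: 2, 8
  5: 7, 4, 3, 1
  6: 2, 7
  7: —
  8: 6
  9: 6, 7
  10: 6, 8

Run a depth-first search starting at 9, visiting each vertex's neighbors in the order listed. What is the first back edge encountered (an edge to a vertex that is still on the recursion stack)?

2->9

DFS from 9 (visiting each vertex's neighbors in the order listed); mark gray on enter, black on exit:
9 gray
  6 gray
    2 gray
      2→9: 9 is gray → back edge
First back edge: 2 → 9.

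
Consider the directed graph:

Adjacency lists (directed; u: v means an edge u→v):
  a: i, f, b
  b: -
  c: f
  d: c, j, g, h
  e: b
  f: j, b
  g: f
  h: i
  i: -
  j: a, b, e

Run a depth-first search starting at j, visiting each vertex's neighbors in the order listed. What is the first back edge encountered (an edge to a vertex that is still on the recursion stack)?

f->j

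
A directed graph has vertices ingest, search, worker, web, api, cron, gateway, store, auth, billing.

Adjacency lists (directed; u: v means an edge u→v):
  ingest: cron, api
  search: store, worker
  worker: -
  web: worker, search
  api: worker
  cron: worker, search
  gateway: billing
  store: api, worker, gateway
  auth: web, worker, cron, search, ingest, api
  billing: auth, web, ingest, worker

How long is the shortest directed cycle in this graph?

5

For each vertex v, BFS finds the shortest path from v back to v.
The shortest such closed walk is gateway → billing → web → search → store → gateway, length 5.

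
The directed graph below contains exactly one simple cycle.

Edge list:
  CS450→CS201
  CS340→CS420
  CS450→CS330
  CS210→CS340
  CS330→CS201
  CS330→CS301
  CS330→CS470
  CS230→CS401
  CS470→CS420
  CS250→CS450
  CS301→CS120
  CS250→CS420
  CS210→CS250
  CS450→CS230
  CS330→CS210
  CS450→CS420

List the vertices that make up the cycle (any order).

CS210, CS250, CS330, CS450

DFS with gray/black marking from CS450:
CS450 gray
  CS420 gray
  CS420 black
  CS201 gray
  CS201 black
  CS230 gray
    CS401 gray
    CS401 black
  CS230 black
  CS330 gray
    CS470 gray
      CS470→CS420: CS420 black — skip
    CS470 black
    CS301 gray
      CS120 gray
      CS120 black
    CS301 black
    CS210 gray
      CS340 gray
        CS340→CS420: CS420 black — skip
      CS340 black
      CS250 gray
        CS250→CS450: CS450 is gray → back edge
Back edge closes the cycle CS450 → CS330 → CS210 → CS250 → CS450; its vertices are {CS210, CS250, CS330, CS450}.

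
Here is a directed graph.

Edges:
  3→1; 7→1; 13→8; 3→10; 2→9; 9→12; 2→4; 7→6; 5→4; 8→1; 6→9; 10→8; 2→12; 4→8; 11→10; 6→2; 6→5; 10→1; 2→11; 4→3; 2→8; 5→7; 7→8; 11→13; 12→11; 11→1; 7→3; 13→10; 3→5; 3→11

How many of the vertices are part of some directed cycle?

6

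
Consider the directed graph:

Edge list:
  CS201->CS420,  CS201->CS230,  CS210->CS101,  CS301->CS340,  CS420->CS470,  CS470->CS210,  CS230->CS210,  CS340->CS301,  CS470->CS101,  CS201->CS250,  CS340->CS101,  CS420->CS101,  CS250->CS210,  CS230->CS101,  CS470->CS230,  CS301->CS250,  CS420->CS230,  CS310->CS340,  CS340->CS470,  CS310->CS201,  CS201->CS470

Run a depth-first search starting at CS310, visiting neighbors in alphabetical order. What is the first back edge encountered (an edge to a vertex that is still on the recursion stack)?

DFS from CS310 (visiting neighbors in alphabetical order); mark gray on enter, black on exit:
CS310 gray
  CS201 gray
    CS230 gray
      CS101 gray
      CS101 black
      CS210 gray
        CS210→CS101: CS101 black — skip
      CS210 black
    CS230 black
    CS250 gray
      CS250→CS210: CS210 black — skip
    CS250 black
    CS420 gray
      CS420→CS101: CS101 black — skip
      CS420→CS230: CS230 black — skip
      CS470 gray
        CS470→CS101: CS101 black — skip
        CS470→CS210: CS210 black — skip
        CS470→CS230: CS230 black — skip
      CS470 black
    CS420 black
    CS201→CS470: CS470 black — skip
  CS201 black
  CS340 gray
    CS340→CS101: CS101 black — skip
    CS301 gray
      CS301→CS250: CS250 black — skip
      CS301→CS340: CS340 is gray → back edge
First back edge: CS301 → CS340.

CS301->CS340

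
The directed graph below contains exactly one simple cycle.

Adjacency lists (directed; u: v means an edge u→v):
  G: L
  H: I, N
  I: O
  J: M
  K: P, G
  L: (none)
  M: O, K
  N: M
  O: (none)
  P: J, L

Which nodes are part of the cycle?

J, K, M, P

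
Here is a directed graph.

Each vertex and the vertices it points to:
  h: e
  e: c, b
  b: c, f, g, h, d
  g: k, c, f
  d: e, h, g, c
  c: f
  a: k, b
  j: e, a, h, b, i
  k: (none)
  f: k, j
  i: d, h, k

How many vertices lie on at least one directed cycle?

10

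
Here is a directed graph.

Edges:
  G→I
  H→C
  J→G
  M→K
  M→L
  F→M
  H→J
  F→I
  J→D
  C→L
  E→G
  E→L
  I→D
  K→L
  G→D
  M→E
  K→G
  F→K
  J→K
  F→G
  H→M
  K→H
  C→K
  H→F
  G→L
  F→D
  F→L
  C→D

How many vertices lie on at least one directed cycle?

A vertex is on a directed cycle iff it belongs to a strongly connected component of size ≥ 2 (or has a self-loop).
The vertices on cycles are {C, F, H, J, K, M} — 6 in total.

6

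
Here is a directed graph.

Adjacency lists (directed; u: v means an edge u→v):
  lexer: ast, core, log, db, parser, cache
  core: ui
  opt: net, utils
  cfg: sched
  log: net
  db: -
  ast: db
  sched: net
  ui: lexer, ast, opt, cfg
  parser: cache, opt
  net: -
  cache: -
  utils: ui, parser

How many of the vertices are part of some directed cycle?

A vertex is on a directed cycle iff it belongs to a strongly connected component of size ≥ 2 (or has a self-loop).
The vertices on cycles are {ui, opt, core, lexer, utils, parser} — 6 in total.

6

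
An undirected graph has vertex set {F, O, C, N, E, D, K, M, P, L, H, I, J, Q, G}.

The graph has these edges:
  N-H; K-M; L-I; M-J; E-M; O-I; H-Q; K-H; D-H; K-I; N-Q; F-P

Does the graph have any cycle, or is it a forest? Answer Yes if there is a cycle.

Yes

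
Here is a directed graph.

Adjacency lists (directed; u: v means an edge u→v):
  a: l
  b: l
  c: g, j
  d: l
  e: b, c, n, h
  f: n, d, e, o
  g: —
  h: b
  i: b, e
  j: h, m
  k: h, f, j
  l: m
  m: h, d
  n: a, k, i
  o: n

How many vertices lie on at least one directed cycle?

11

A vertex is on a directed cycle iff it belongs to a strongly connected component of size ≥ 2 (or has a self-loop).
The vertices on cycles are {b, d, e, f, h, i, k, l, m, n, o} — 11 in total.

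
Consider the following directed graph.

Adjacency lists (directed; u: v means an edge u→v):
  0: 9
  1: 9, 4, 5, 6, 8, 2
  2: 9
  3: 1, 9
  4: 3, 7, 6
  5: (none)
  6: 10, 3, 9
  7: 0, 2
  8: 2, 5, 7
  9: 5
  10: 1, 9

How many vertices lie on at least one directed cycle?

5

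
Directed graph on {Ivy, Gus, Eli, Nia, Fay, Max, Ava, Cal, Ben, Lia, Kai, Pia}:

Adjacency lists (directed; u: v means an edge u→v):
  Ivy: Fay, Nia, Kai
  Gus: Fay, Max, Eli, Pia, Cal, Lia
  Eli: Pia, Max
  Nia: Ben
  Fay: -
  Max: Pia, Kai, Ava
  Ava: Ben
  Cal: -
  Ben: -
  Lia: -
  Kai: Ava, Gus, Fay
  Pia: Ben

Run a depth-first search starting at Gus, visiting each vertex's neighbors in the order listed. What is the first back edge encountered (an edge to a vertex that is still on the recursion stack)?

Kai->Gus

DFS from Gus (visiting each vertex's neighbors in the order listed); mark gray on enter, black on exit:
Gus gray
  Fay gray
  Fay black
  Max gray
    Pia gray
      Ben gray
      Ben black
    Pia black
    Kai gray
      Ava gray
        Ava→Ben: Ben black — skip
      Ava black
      Kai→Gus: Gus is gray → back edge
First back edge: Kai → Gus.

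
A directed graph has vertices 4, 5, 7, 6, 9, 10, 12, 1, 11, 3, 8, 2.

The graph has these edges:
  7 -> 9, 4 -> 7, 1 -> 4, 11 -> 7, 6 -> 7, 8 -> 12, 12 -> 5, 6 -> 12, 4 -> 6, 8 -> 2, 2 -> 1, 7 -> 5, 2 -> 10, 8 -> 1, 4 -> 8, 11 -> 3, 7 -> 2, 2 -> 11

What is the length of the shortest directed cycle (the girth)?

3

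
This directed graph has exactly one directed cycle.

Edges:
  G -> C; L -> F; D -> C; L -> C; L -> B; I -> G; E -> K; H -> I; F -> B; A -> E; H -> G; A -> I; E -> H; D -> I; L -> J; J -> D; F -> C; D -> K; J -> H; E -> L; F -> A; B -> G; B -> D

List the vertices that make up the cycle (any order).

A, E, F, L

DFS with gray/black marking from F:
F gray
  B gray
    G gray
      C gray
      C black
    G black
    D gray
      I gray
        I→G: G black — skip
      I black
      K gray
      K black
      D→C: C black — skip
    D black
  B black
  F→C: C black — skip
  A gray
    A→I: I black — skip
    E gray
      E→K: K black — skip
      L gray
        J gray
          H gray
            H→G: G black — skip
            H→I: I black — skip
          H black
          J→D: D black — skip
        J black
        L→F: F is gray → back edge
Back edge closes the cycle F → A → E → L → F; its vertices are {A, E, F, L}.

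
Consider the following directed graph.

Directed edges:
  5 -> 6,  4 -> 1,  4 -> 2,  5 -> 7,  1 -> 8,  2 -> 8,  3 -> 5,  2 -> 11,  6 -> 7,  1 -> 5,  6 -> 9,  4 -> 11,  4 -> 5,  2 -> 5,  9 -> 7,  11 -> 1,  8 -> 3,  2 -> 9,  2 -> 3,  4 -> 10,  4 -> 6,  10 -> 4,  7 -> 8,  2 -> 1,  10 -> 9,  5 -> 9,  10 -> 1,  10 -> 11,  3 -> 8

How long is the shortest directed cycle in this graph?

For each vertex v, BFS finds the shortest path from v back to v.
The shortest such closed walk is 4 → 10 → 4, length 2.

2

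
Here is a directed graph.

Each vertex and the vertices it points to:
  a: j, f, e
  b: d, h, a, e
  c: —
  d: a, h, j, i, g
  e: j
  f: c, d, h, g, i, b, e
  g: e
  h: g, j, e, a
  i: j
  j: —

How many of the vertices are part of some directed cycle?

5

A vertex is on a directed cycle iff it belongs to a strongly connected component of size ≥ 2 (or has a self-loop).
The vertices on cycles are {a, b, d, f, h} — 5 in total.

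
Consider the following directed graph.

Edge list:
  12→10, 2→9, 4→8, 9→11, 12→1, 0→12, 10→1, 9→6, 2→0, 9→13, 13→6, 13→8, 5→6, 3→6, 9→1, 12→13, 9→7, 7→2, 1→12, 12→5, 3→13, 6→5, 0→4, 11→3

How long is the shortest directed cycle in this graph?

For each vertex v, BFS finds the shortest path from v back to v.
The shortest such closed walk is 12 → 1 → 12, length 2.

2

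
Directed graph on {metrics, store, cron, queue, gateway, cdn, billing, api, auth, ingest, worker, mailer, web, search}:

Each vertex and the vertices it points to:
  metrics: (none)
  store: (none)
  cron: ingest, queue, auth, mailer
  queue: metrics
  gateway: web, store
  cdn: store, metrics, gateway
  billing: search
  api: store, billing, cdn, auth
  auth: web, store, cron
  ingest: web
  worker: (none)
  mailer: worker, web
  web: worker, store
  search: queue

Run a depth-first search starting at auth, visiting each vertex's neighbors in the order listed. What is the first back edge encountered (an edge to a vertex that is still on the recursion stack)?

DFS from auth (visiting each vertex's neighbors in the order listed); mark gray on enter, black on exit:
auth gray
  web gray
    worker gray
    worker black
    store gray
    store black
  web black
  auth→store: store black — skip
  cron gray
    ingest gray
      ingest→web: web black — skip
    ingest black
    queue gray
      metrics gray
      metrics black
    queue black
    cron→auth: auth is gray → back edge
First back edge: cron → auth.

cron→auth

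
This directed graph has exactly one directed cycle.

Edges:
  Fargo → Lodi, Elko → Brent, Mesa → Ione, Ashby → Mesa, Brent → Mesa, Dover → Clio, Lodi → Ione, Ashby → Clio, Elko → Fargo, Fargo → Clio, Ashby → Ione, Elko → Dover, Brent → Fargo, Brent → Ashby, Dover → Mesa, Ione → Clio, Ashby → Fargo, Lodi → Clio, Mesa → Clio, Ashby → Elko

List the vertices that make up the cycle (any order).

Elko, Ashby, Brent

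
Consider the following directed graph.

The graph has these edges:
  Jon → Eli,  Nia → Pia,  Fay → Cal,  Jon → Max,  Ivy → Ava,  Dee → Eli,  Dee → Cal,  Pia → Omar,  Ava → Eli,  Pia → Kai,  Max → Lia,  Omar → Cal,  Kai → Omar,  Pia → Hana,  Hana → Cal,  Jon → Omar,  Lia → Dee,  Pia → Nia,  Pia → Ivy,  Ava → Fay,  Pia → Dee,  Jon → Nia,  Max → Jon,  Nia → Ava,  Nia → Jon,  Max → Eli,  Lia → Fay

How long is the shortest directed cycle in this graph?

For each vertex v, BFS finds the shortest path from v back to v.
The shortest such closed walk is Nia → Jon → Nia, length 2.

2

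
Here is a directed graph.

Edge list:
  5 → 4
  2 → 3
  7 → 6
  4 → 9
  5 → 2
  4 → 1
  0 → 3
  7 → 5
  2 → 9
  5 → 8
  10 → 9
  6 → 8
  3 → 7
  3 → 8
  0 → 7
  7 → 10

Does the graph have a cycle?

Yes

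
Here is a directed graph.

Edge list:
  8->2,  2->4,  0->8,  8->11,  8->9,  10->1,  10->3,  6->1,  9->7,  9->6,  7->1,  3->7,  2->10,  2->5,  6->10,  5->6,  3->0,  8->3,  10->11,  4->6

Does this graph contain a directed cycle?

Yes

DFS with white/gray/black marking, starting from 9:
9 gray
  6 gray
    10 gray
      1 gray
      1 black
      11 gray
      11 black
      3 gray
        7 gray
          7→1: 1 black — skip
        7 black
        0 gray
          8 gray
            8→9: 9 is gray → back edge
Back edge found, so a cycle exists: 9 → 6 → 10 → 3 → 0 → 8 → 9.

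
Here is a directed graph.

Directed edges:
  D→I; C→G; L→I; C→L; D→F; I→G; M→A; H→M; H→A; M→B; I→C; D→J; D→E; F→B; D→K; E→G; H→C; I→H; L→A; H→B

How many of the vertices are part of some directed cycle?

A vertex is on a directed cycle iff it belongs to a strongly connected component of size ≥ 2 (or has a self-loop).
The vertices on cycles are {C, H, I, L} — 4 in total.

4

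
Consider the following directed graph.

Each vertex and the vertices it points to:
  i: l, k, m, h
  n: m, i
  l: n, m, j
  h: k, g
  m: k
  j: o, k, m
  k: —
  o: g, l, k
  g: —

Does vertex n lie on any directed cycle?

Yes

n is on a cycle iff n can reach itself via ≥1 edge.
n → i → l → n — yes.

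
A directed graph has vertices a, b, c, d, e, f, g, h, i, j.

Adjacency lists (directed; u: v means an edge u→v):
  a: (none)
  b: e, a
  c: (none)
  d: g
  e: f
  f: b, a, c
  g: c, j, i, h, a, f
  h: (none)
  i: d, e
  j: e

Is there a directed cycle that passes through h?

h lies on a cycle iff there is a path from h back to itself.
Exploring from h, it never reaches itself; equivalently, its strongly connected component is a singleton.

No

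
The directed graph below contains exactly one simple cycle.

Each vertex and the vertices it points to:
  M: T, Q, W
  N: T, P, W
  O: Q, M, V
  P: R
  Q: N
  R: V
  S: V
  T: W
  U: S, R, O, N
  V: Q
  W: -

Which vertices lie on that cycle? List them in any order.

DFS with gray/black marking from N:
N gray
  T gray
    W gray
    W black
  T black
  P gray
    R gray
      V gray
        Q gray
          Q→N: N is gray → back edge
Back edge closes the cycle N → P → R → V → Q → N; its vertices are {N, P, Q, R, V}.

N, P, Q, R, V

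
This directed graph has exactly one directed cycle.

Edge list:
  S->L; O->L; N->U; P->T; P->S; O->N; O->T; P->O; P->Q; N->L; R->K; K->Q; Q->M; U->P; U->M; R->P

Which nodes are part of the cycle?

N, O, P, U

DFS with gray/black marking from P:
P gray
  O gray
    T gray
    T black
    N gray
      L gray
      L black
      U gray
        M gray
        M black
        U→P: P is gray → back edge
Back edge closes the cycle P → O → N → U → P; its vertices are {N, O, P, U}.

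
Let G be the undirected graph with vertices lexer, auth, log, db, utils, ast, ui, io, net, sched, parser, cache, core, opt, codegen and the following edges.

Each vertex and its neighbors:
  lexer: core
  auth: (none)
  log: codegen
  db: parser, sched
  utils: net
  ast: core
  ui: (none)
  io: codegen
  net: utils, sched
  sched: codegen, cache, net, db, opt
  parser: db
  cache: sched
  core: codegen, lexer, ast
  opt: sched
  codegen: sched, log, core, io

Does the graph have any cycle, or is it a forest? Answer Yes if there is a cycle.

No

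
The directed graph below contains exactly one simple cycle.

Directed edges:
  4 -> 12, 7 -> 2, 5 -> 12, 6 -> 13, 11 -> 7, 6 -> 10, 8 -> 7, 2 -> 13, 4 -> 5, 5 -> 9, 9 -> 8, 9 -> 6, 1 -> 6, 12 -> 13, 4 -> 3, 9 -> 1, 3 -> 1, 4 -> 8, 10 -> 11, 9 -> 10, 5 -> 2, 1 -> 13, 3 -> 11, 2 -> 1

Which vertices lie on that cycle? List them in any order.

1, 2, 6, 7, 10, 11

DFS with gray/black marking from 6:
6 gray
  13 gray
  13 black
  10 gray
    11 gray
      7 gray
        2 gray
          1 gray
            1→13: 13 black — skip
            1→6: 6 is gray → back edge
Back edge closes the cycle 6 → 10 → 11 → 7 → 2 → 1 → 6; its vertices are {1, 2, 6, 7, 10, 11}.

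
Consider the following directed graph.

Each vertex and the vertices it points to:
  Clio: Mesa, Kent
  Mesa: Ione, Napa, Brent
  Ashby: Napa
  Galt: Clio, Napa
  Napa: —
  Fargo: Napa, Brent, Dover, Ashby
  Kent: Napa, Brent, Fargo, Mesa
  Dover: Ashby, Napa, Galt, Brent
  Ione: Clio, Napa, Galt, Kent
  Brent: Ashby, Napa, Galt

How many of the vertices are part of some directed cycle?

8

A vertex is on a directed cycle iff it belongs to a strongly connected component of size ≥ 2 (or has a self-loop).
The vertices on cycles are {Clio, Galt, Ione, Kent, Mesa, Brent, Dover, Fargo} — 8 in total.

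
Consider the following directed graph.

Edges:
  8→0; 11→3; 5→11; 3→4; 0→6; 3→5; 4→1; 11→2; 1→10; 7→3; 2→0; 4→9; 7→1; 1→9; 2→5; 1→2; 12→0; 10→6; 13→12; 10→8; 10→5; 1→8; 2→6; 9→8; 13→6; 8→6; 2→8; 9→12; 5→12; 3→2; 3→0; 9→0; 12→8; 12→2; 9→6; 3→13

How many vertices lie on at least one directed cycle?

A vertex is on a directed cycle iff it belongs to a strongly connected component of size ≥ 2 (or has a self-loop).
The vertices on cycles are {1, 2, 3, 4, 5, 9, 10, 11, 12, 13} — 10 in total.

10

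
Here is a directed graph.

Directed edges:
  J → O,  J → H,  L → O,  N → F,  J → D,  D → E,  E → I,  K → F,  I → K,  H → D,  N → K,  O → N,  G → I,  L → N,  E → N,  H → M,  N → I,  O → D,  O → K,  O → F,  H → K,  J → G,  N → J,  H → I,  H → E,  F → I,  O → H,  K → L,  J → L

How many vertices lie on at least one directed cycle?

11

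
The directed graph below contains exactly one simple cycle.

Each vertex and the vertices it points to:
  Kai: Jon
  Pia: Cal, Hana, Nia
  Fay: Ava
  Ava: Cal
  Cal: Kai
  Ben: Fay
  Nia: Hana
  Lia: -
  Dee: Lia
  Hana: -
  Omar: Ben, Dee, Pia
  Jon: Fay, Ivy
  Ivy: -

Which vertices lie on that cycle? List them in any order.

Ava, Cal, Fay, Jon, Kai

DFS with gray/black marking from Fay:
Fay gray
  Ava gray
    Cal gray
      Kai gray
        Jon gray
          Jon→Fay: Fay is gray → back edge
Back edge closes the cycle Fay → Ava → Cal → Kai → Jon → Fay; its vertices are {Ava, Cal, Fay, Jon, Kai}.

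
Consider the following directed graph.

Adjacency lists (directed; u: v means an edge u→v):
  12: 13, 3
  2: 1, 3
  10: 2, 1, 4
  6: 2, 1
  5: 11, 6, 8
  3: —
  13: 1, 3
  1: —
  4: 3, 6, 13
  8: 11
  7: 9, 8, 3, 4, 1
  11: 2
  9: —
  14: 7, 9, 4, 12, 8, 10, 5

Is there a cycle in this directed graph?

DFS with white/gray/black marking, starting from 7:
7 gray
  9 gray
  9 black
  8 gray
    11 gray
      2 gray
        1 gray
        1 black
        3 gray
        3 black
      2 black
    11 black
  8 black
  7→3: 3 black — skip
  4 gray
    4→3: 3 black — skip
    6 gray
      6→2: 2 black — skip
      6→1: 1 black — skip
    6 black
    13 gray
      13→1: 1 black — skip
      13→3: 3 black — skip
    13 black
  4 black
  7→1: 1 black — skip
7 black
12 gray
  12→13: 13 black — skip
  12→3: 3 black — skip
12 black
10 gray
  10→2: 2 black — skip
  10→1: 1 black — skip
  10→4: 4 black — skip
10 black
5 gray
  5→11: 11 black — skip
  5→6: 6 black — skip
  5→8: 8 black — skip
5 black
14 gray
  14→7: 7 black — skip
  14→9: 9 black — skip
  14→4: 4 black — skip
  14→12: 12 black — skip
  14→8: 8 black — skip
  14→10: 10 black — skip
  14→5: 5 black — skip
14 black
Every edge goes to a white or black vertex — no back edge, so the graph is acyclic.

No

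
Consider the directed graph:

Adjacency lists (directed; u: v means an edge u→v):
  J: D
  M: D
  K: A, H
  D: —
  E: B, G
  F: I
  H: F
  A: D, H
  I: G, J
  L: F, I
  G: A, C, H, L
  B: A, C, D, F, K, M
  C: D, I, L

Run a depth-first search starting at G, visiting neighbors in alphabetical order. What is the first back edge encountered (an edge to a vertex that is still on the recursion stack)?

I→G

DFS from G (visiting neighbors in alphabetical order); mark gray on enter, black on exit:
G gray
  A gray
    D gray
    D black
    H gray
      F gray
        I gray
          I→G: G is gray → back edge
First back edge: I → G.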